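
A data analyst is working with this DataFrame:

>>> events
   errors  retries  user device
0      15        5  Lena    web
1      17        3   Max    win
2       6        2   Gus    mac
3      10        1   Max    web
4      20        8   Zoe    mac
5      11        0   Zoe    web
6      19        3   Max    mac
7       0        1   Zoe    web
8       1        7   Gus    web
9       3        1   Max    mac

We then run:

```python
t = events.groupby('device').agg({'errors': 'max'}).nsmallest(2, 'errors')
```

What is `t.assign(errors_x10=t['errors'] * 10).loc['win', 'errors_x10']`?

group by device, max of errors:
        errors
device        
mac         20
web         15
win         17
take 2 rows with smallest errors:
        errors
device        
web         15
win         17
add column errors_x10 = t['errors'] * 10:
        errors  errors_x10
device                    
web         15         150
win         17         170
Then the value at row 'win', column 'errors_x10': 170

170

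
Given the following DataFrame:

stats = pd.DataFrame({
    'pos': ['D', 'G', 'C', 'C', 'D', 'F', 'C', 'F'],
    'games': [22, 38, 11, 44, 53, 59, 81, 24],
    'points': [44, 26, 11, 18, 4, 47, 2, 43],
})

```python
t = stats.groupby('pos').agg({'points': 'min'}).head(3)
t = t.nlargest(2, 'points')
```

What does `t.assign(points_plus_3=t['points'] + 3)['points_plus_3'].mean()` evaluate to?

26.5

group by pos, min of points:
     points
pos        
C         2
D         4
F        43
G        26
take first 3 rows:
     points
pos        
C         2
D         4
F        43
take 2 rows with largest points:
     points
pos        
F        43
D         4
add column points_plus_3 = t['points'] + 3:
     points  points_plus_3
pos                       
F        43             46
D         4              7
Then the mean of column 'points_plus_3': 26.5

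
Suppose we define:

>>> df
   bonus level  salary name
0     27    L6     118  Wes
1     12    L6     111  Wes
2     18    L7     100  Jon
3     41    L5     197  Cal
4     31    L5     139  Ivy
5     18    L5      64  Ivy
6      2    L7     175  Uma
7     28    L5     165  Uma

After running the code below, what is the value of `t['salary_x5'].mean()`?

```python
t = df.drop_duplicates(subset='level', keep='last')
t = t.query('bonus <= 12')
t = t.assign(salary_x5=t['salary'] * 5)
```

drop duplicate level (keep=last):
   bonus level  salary name
1     12    L6     111  Wes
6      2    L7     175  Uma
7     28    L5     165  Uma
filter rows where bonus <= 12:
   bonus level  salary name
1     12    L6     111  Wes
6      2    L7     175  Uma
add column salary_x5 = t['salary'] * 5:
   bonus level  salary name  salary_x5
1     12    L6     111  Wes        555
6      2    L7     175  Uma        875

715.0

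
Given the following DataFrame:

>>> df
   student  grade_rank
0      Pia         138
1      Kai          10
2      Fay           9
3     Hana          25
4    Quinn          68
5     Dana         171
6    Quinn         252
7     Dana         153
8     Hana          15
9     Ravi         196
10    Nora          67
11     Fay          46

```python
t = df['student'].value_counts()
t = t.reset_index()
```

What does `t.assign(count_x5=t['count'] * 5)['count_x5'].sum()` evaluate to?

60

value_counts of student:
student
Fay      2
Hana     2
Quinn    2
Dana     2
Pia      1
Kai      1
Ravi     1
Nora     1
Name: count, dtype: int64
reset_index():
  student  count
0     Fay      2
1    Hana      2
2   Quinn      2
3    Dana      2
4     Pia      1
5     Kai      1
6    Ravi      1
7    Nora      1
add column count_x5 = t['count'] * 5:
  student  count  count_x5
0     Fay      2        10
1    Hana      2        10
2   Quinn      2        10
3    Dana      2        10
4     Pia      1         5
5     Kai      1         5
6    Ravi      1         5
7    Nora      1         5
So sum() = 60.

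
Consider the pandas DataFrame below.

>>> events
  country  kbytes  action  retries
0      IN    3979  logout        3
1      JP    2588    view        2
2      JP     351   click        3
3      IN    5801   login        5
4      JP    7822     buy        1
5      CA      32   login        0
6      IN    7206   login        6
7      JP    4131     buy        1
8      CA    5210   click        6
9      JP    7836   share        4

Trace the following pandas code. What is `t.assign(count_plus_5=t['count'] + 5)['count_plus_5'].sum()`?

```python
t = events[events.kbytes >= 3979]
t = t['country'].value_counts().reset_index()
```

22

filter rows where kbytes >= 3979:
  country  kbytes  action  retries
0      IN    3979  logout        3
3      IN    5801   login        5
4      JP    7822     buy        1
6      IN    7206   login        6
7      JP    4131     buy        1
8      CA    5210   click        6
9      JP    7836   share        4
value_counts of country:
country
IN    3
JP    3
CA    1
Name: count, dtype: int64
reset_index():
  country  count
0      IN      3
1      JP      3
2      CA      1
add column count_plus_5 = t['count'] + 5:
  country  count  count_plus_5
0      IN      3             8
1      JP      3             8
2      CA      1             6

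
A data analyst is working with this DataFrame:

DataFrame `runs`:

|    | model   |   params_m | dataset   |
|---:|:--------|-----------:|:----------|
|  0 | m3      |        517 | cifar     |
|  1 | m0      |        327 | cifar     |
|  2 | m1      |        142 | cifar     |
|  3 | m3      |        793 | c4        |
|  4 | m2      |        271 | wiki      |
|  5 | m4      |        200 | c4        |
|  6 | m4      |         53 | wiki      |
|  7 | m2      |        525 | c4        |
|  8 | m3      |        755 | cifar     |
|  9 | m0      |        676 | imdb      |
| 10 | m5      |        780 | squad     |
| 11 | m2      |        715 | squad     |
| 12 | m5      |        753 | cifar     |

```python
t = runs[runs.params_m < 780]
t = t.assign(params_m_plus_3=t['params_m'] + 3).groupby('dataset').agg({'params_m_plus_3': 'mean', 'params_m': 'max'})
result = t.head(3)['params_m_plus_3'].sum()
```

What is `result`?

1546.3

filter rows where params_m < 780:
   model  params_m dataset
0     m3       517   cifar
1     m0       327   cifar
2     m1       142   cifar
4     m2       271    wiki
5     m4       200      c4
6     m4        53    wiki
7     m2       525      c4
8     m3       755   cifar
9     m0       676    imdb
11    m2       715   squad
12    m5       753   cifar
add column params_m_plus_3 = t['params_m'] + 3:
   model  params_m dataset  params_m_plus_3
0     m3       517   cifar              520
1     m0       327   cifar              330
2     m1       142   cifar              145
4     m2       271    wiki              274
5     m4       200      c4              203
6     m4        53    wiki               56
7     m2       525      c4              528
8     m3       755   cifar              758
9     m0       676    imdb              679
11    m2       715   squad              718
12    m5       753   cifar              756
group by dataset: mean(params_m_plus_3), max(params_m):
         params_m_plus_3  params_m
dataset                           
c4                 365.5       525
cifar              501.8       755
imdb               679.0       676
squad              718.0       715
wiki               165.0       271
take first 3 rows:
         params_m_plus_3  params_m
dataset                           
c4                 365.5       525
cifar              501.8       755
imdb               679.0       676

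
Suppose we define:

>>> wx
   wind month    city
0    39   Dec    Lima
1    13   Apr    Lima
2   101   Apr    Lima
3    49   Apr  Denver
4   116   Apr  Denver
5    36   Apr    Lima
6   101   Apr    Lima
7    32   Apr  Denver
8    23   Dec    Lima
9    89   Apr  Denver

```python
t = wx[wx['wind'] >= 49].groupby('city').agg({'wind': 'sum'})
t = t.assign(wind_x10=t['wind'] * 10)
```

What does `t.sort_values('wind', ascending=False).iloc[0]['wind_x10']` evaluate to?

2540

filter rows where wind >= 49:
   wind month    city
2   101   Apr    Lima
3    49   Apr  Denver
4   116   Apr  Denver
6   101   Apr    Lima
9    89   Apr  Denver
group by city, sum of wind:
        wind
city        
Denver   254
Lima     202
add column wind_x10 = t['wind'] * 10:
        wind  wind_x10
city                  
Denver   254      2540
Lima     202      2020
sort by wind descending:
        wind  wind_x10
city                  
Denver   254      2540
Lima     202      2020
value at position 0, column 'wind_x10' → 2540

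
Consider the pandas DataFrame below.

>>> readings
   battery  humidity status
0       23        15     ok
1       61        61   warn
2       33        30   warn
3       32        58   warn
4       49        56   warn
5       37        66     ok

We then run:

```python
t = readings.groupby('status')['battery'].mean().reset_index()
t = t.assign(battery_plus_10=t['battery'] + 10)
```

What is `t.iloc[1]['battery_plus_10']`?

53.75

group by status, mean of battery:
status
ok      30.00
warn    43.75
Name: battery, dtype: float64
reset_index():
  status  battery
0     ok    30.00
1   warn    43.75
add column battery_plus_10 = t['battery'] + 10:
  status  battery  battery_plus_10
0     ok    30.00            40.00
1   warn    43.75            53.75
So iloc[1]['battery_plus_10'] = 53.75.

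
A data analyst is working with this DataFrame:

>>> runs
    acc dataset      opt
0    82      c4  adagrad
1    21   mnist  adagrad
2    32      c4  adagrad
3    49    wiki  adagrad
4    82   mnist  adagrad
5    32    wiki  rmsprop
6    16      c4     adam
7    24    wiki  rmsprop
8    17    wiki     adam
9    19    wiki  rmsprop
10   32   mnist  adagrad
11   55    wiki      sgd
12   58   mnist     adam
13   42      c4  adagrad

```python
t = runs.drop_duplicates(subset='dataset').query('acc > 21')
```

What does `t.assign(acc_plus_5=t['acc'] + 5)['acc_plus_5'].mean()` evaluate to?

drop duplicate dataset (keep=first):
   acc dataset      opt
0   82      c4  adagrad
1   21   mnist  adagrad
3   49    wiki  adagrad
filter rows where acc > 21:
   acc dataset      opt
0   82      c4  adagrad
3   49    wiki  adagrad
add column acc_plus_5 = t['acc'] + 5:
   acc dataset      opt  acc_plus_5
0   82      c4  adagrad          87
3   49    wiki  adagrad          54
mean of column 'acc_plus_5' → 70.5

70.5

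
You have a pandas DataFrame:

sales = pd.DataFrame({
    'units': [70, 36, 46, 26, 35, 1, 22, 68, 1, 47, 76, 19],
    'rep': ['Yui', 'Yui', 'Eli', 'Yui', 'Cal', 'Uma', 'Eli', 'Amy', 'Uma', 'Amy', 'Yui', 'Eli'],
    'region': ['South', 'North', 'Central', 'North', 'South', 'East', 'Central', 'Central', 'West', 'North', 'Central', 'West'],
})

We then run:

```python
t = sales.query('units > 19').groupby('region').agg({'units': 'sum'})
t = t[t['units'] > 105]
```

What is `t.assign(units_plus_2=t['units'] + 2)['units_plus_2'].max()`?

214

filter rows where units > 19:
    units  rep   region
0      70  Yui    South
1      36  Yui    North
2      46  Eli  Central
3      26  Yui    North
4      35  Cal    South
6      22  Eli  Central
7      68  Amy  Central
9      47  Amy    North
10     76  Yui  Central
group by region, sum of units:
         units
region        
Central    212
North      109
South      105
filter rows where units > 105:
         units
region        
Central    212
North      109
add column units_plus_2 = t['units'] + 2:
         units  units_plus_2
region                      
Central    212           214
North      109           111
Hence 214.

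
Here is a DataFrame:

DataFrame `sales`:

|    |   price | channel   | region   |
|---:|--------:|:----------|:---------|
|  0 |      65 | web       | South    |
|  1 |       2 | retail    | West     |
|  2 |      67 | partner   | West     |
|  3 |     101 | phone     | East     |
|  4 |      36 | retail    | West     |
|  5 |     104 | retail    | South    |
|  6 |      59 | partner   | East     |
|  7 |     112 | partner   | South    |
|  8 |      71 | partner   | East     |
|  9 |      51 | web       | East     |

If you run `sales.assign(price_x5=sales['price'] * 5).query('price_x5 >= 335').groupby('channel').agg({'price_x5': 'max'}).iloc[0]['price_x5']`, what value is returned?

560

add column price_x5 = sales['price'] * 5:
   price  channel region  price_x5
0     65      web  South       325
1      2   retail   West        10
2     67  partner   West       335
3    101    phone   East       505
4     36   retail   West       180
5    104   retail  South       520
6     59  partner   East       295
7    112  partner  South       560
8     71  partner   East       355
9     51      web   East       255
filter rows where price_x5 >= 335:
   price  channel region  price_x5
2     67  partner   West       335
3    101    phone   East       505
5    104   retail  South       520
7    112  partner  South       560
8     71  partner   East       355
group by channel, max of price_x5:
         price_x5
channel          
partner       560
phone         505
retail        520
The value at position 0, column 'price_x5' is 560.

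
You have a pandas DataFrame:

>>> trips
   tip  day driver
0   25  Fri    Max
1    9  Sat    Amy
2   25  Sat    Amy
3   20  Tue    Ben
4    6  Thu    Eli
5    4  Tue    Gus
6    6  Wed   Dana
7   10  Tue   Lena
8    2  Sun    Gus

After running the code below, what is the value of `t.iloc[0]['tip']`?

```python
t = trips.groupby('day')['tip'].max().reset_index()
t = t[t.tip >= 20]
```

25

group by day, max of tip:
day
Fri    25
Sat    25
Sun     2
Thu     6
Tue    20
Wed     6
Name: tip, dtype: int64
reset_index():
   day  tip
0  Fri   25
1  Sat   25
2  Sun    2
3  Thu    6
4  Tue   20
5  Wed    6
filter rows where tip >= 20:
   day  tip
0  Fri   25
1  Sat   25
4  Tue   20
Hence 25.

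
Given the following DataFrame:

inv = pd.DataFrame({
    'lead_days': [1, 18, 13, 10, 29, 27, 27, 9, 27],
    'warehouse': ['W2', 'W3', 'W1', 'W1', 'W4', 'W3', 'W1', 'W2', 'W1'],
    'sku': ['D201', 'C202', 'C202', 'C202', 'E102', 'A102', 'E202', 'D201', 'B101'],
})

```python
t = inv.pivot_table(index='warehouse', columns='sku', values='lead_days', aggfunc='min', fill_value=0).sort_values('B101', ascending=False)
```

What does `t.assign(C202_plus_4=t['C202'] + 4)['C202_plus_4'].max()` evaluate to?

pivot: rows=warehouse, cols=sku, min(lead_days):
sku        A102  B101  C202  D201  E102  E202
warehouse                                    
W1            0    27    10     0     0    27
W2            0     0     0     1     0     0
W3           27     0    18     0     0     0
W4            0     0     0     0    29     0
sort by B101 descending:
sku        A102  B101  C202  D201  E102  E202
warehouse                                    
W1            0    27    10     0     0    27
W2            0     0     0     1     0     0
W3           27     0    18     0     0     0
W4            0     0     0     0    29     0
add column C202_plus_4 = t['C202'] + 4:
sku        A102  B101  C202  D201  E102  E202  C202_plus_4
warehouse                                                 
W1            0    27    10     0     0    27           14
W2            0     0     0     1     0     0            4
W3           27     0    18     0     0     0           22
W4            0     0     0     0    29     0            4
Then the max of column 'C202_plus_4': 22

22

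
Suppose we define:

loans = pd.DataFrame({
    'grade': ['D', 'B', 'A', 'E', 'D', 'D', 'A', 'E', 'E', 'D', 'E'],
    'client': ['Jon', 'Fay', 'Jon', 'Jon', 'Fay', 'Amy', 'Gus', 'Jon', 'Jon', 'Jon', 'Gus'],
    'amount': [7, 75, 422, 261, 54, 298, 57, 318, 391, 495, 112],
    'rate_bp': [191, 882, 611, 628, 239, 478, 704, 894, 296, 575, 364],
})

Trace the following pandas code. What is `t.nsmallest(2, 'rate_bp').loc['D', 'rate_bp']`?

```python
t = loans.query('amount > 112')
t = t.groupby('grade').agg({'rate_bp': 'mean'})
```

filter rows where amount > 112:
  grade client  amount  rate_bp
2     A    Jon     422      611
3     E    Jon     261      628
5     D    Amy     298      478
7     E    Jon     318      894
8     E    Jon     391      296
9     D    Jon     495      575
group by grade, mean of rate_bp:
       rate_bp
grade         
A        611.0
D        526.5
E        606.0
take 2 rows with smallest rate_bp:
       rate_bp
grade         
D        526.5
E        606.0
So loc['D', 'rate_bp'] = 526.5.

526.5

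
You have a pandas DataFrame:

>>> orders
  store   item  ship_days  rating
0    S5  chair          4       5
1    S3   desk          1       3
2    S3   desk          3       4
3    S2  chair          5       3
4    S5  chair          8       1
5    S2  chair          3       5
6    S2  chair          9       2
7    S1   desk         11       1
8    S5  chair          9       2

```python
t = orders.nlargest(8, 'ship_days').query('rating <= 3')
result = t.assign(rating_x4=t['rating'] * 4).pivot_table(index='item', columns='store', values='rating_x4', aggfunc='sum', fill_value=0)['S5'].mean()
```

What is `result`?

take 8 rows with largest ship_days:
  store   item  ship_days  rating
7    S1   desk         11       1
6    S2  chair          9       2
8    S5  chair          9       2
4    S5  chair          8       1
3    S2  chair          5       3
0    S5  chair          4       5
2    S3   desk          3       4
5    S2  chair          3       5
filter rows where rating <= 3:
  store   item  ship_days  rating
7    S1   desk         11       1
6    S2  chair          9       2
8    S5  chair          9       2
4    S5  chair          8       1
3    S2  chair          5       3
add column rating_x4 = t['rating'] * 4:
  store   item  ship_days  rating  rating_x4
7    S1   desk         11       1          4
6    S2  chair          9       2          8
8    S5  chair          9       2          8
4    S5  chair          8       1          4
3    S2  chair          5       3         12
pivot: rows=item, cols=store, sum(rating_x4):
store  S1  S2  S5
item             
chair   0  20  12
desk    4   0   0
Reading off the mean of column 'S5', we get 6.0.

6.0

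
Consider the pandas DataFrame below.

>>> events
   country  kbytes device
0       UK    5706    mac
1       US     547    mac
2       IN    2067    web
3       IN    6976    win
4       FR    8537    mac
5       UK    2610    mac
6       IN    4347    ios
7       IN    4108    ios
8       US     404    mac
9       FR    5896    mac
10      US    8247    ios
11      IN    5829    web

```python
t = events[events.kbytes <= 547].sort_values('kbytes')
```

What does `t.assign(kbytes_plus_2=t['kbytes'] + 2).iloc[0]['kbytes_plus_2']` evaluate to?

406

filter rows where kbytes <= 547:
  country  kbytes device
1      US     547    mac
8      US     404    mac
sort by kbytes:
  country  kbytes device
8      US     404    mac
1      US     547    mac
add column kbytes_plus_2 = t['kbytes'] + 2:
  country  kbytes device  kbytes_plus_2
8      US     404    mac            406
1      US     547    mac            549
Taking the value at position 0, column 'kbytes_plus_2' gives 406.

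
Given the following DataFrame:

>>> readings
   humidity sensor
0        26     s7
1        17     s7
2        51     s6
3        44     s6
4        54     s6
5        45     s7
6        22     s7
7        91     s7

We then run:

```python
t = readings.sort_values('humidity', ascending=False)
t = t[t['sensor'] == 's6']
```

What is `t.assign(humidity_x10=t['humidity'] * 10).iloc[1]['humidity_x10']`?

510

sort by humidity descending:
   humidity sensor
7        91     s7
4        54     s6
2        51     s6
5        45     s7
3        44     s6
0        26     s7
6        22     s7
1        17     s7
filter rows where sensor == 's6':
   humidity sensor
4        54     s6
2        51     s6
3        44     s6
add column humidity_x10 = t['humidity'] * 10:
   humidity sensor  humidity_x10
4        54     s6           540
2        51     s6           510
3        44     s6           440
The value at position 1, column 'humidity_x10' is 510.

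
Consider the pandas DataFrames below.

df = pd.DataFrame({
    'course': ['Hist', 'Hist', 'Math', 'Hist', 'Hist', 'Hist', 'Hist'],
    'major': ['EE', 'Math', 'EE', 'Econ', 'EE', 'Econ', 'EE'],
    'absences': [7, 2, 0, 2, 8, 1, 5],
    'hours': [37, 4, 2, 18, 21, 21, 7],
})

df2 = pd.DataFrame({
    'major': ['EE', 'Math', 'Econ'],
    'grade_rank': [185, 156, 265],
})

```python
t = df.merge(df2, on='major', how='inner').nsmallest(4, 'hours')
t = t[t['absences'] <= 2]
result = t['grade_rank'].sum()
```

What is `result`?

merge on 'major' (how='inner') → 7 rows:
  course major  absences  hours  grade_rank
0   Hist    EE         7     37         185
1   Hist  Math         2      4         156
2   Math    EE         0      2         185
3   Hist  Econ         2     18         265
4   Hist    EE         8     21         185
5   Hist  Econ         1     21         265
6   Hist    EE         5      7         185
take 4 rows with smallest hours:
  course major  absences  hours  grade_rank
2   Math    EE         0      2         185
1   Hist  Math         2      4         156
6   Hist    EE         5      7         185
3   Hist  Econ         2     18         265
filter rows where absences <= 2:
  course major  absences  hours  grade_rank
2   Math    EE         0      2         185
1   Hist  Math         2      4         156
3   Hist  Econ         2     18         265
The sum of column 'grade_rank' is 606.

606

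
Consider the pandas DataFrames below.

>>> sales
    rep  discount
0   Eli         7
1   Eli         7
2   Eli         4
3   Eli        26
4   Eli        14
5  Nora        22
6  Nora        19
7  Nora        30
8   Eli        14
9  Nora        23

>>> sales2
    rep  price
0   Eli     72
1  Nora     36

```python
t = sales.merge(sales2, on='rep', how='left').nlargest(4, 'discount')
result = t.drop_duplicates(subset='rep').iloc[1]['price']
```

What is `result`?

merge on 'rep' (how='left') → 10 rows:
    rep  discount  price
0   Eli         7     72
1   Eli         7     72
2   Eli         4     72
3   Eli        26     72
4   Eli        14     72
5  Nora        22     36
6  Nora        19     36
7  Nora        30     36
8   Eli        14     72
9  Nora        23     36
take 4 rows with largest discount:
    rep  discount  price
7  Nora        30     36
3   Eli        26     72
9  Nora        23     36
5  Nora        22     36
drop duplicate rep (keep=first):
    rep  discount  price
7  Nora        30     36
3   Eli        26     72

72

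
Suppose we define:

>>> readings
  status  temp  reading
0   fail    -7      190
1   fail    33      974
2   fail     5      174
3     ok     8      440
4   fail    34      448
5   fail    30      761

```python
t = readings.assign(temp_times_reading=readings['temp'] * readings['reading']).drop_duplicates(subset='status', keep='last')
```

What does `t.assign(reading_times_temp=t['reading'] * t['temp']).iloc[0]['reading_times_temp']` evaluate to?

3520

add column temp_times_reading = readings['temp'] * readings['reading']:
  status  temp  reading  temp_times_reading
0   fail    -7      190               -1330
1   fail    33      974               32142
2   fail     5      174                 870
3     ok     8      440                3520
4   fail    34      448               15232
5   fail    30      761               22830
drop duplicate status (keep=last):
  status  temp  reading  temp_times_reading
3     ok     8      440                3520
5   fail    30      761               22830
add column reading_times_temp = t['reading'] * t['temp']:
  status  temp  reading  temp_times_reading  reading_times_temp
3     ok     8      440                3520                3520
5   fail    30      761               22830               22830
Taking the value at position 0, column 'reading_times_temp' gives 3520.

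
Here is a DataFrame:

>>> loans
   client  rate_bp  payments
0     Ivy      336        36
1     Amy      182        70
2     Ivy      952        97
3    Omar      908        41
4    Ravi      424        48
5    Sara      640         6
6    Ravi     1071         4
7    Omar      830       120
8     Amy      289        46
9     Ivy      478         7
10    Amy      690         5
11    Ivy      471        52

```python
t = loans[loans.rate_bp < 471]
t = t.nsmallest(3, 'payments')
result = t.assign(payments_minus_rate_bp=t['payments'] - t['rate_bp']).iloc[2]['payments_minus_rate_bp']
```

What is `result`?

-376

filter rows where rate_bp < 471:
  client  rate_bp  payments
0    Ivy      336        36
1    Amy      182        70
4   Ravi      424        48
8    Amy      289        46
take 3 rows with smallest payments:
  client  rate_bp  payments
0    Ivy      336        36
8    Amy      289        46
4   Ravi      424        48
add column payments_minus_rate_bp = t['payments'] - t['rate_bp']:
  client  rate_bp  payments  payments_minus_rate_bp
0    Ivy      336        36                    -300
8    Amy      289        46                    -243
4   Ravi      424        48                    -376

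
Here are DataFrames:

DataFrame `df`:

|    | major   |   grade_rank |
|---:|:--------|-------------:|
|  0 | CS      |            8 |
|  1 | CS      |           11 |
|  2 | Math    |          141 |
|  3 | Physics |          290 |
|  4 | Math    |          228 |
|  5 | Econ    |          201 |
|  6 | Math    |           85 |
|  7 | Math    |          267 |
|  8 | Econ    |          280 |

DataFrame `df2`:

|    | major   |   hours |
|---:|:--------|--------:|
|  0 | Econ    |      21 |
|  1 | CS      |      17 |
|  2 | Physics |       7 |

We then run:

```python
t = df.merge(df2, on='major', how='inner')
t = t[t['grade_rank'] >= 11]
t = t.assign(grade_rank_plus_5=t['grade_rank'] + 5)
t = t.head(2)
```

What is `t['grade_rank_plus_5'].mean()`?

155.5

merge on 'major' (how='inner') → 5 rows:
     major  grade_rank  hours
0       CS           8     17
1       CS          11     17
2  Physics         290      7
3     Econ         201     21
4     Econ         280     21
filter rows where grade_rank >= 11:
     major  grade_rank  hours
1       CS          11     17
2  Physics         290      7
3     Econ         201     21
4     Econ         280     21
add column grade_rank_plus_5 = t['grade_rank'] + 5:
     major  grade_rank  hours  grade_rank_plus_5
1       CS          11     17                 16
2  Physics         290      7                295
3     Econ         201     21                206
4     Econ         280     21                285
take first 2 rows:
     major  grade_rank  hours  grade_rank_plus_5
1       CS          11     17                 16
2  Physics         290      7                295
Finally, mean of column 'grade_rank_plus_5' = 155.5.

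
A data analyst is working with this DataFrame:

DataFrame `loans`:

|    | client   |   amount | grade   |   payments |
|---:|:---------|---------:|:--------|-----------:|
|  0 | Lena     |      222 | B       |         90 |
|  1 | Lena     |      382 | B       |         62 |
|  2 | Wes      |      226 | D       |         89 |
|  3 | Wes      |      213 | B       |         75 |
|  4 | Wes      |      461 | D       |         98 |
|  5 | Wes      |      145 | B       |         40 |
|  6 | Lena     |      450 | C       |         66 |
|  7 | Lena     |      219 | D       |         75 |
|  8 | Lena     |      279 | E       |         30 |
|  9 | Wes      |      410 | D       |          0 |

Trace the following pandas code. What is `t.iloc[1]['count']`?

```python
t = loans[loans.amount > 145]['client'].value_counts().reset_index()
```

4

filter rows where amount > 145:
  client  amount grade  payments
0   Lena     222     B        90
1   Lena     382     B        62
2    Wes     226     D        89
3    Wes     213     B        75
4    Wes     461     D        98
6   Lena     450     C        66
7   Lena     219     D        75
8   Lena     279     E        30
9    Wes     410     D         0
value_counts of client:
client
Lena    5
Wes     4
Name: count, dtype: int64
reset_index():
  client  count
0   Lena      5
1    Wes      4
Reading off the value at position 1, column 'count', we get 4.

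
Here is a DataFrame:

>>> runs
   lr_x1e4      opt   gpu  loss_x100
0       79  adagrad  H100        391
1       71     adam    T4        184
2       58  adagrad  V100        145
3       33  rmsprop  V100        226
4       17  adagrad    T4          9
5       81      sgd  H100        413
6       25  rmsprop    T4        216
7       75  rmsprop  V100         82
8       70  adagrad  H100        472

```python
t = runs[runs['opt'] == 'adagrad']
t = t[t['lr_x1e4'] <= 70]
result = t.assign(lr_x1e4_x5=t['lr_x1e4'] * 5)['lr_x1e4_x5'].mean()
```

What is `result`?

241.666666667

filter rows where opt == 'adagrad':
   lr_x1e4      opt   gpu  loss_x100
0       79  adagrad  H100        391
2       58  adagrad  V100        145
4       17  adagrad    T4          9
8       70  adagrad  H100        472
filter rows where lr_x1e4 <= 70:
   lr_x1e4      opt   gpu  loss_x100
2       58  adagrad  V100        145
4       17  adagrad    T4          9
8       70  adagrad  H100        472
add column lr_x1e4_x5 = t['lr_x1e4'] * 5:
   lr_x1e4      opt   gpu  loss_x100  lr_x1e4_x5
2       58  adagrad  V100        145         290
4       17  adagrad    T4          9          85
8       70  adagrad  H100        472         350
Hence 241.666666667.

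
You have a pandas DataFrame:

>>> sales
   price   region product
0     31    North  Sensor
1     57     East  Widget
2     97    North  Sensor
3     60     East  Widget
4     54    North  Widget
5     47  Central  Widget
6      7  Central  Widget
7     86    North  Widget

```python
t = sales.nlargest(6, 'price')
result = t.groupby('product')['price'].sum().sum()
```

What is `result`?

401

take 6 rows with largest price:
   price   region product
2     97    North  Sensor
7     86    North  Widget
3     60     East  Widget
1     57     East  Widget
4     54    North  Widget
5     47  Central  Widget
group by product, sum of price:
product
Sensor     97
Widget    304
Name: price, dtype: int64
So sum() = 401.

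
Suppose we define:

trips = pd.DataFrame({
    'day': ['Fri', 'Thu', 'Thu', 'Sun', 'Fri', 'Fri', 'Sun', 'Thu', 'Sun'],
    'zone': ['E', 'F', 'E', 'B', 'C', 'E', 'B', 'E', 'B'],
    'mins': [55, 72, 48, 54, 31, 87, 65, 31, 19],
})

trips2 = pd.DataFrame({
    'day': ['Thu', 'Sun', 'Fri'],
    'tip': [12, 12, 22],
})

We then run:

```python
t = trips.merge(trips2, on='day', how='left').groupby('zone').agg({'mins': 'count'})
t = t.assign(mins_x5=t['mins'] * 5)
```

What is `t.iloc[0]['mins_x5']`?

15

merge on 'day' (how='left') → 9 rows:
   day zone  mins  tip
0  Fri    E    55   22
1  Thu    F    72   12
2  Thu    E    48   12
3  Sun    B    54   12
4  Fri    C    31   22
5  Fri    E    87   22
6  Sun    B    65   12
7  Thu    E    31   12
8  Sun    B    19   12
group by zone, count of mins:
      mins
zone      
B        3
C        1
E        4
F        1
add column mins_x5 = t['mins'] * 5:
      mins  mins_x5
zone               
B        3       15
C        1        5
E        4       20
F        1        5
Taking the value at position 0, column 'mins_x5' gives 15.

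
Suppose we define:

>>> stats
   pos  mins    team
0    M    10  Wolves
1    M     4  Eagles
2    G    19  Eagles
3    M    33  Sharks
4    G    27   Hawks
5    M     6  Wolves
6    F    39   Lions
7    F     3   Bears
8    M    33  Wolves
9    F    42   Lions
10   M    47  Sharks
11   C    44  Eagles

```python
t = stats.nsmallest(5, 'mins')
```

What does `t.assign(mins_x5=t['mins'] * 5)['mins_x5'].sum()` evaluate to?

210

take 5 rows with smallest mins:
  pos  mins    team
7   F     3   Bears
1   M     4  Eagles
5   M     6  Wolves
0   M    10  Wolves
2   G    19  Eagles
add column mins_x5 = t['mins'] * 5:
  pos  mins    team  mins_x5
7   F     3   Bears       15
1   M     4  Eagles       20
5   M     6  Wolves       30
0   M    10  Wolves       50
2   G    19  Eagles       95
Hence 210.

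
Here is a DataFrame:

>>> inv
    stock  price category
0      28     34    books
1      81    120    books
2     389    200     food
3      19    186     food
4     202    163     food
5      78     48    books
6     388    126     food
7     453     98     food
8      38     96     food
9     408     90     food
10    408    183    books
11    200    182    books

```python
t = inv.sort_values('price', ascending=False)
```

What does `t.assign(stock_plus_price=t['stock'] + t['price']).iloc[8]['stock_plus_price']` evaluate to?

sort by price descending:
    stock  price category
2     389    200     food
3      19    186     food
10    408    183    books
11    200    182    books
4     202    163     food
6     388    126     food
1      81    120    books
7     453     98     food
8      38     96     food
9     408     90     food
5      78     48    books
0      28     34    books
add column stock_plus_price = t['stock'] + t['price']:
    stock  price category  stock_plus_price
2     389    200     food               589
3      19    186     food               205
10    408    183    books               591
11    200    182    books               382
4     202    163     food               365
6     388    126     food               514
1      81    120    books               201
7     453     98     food               551
8      38     96     food               134
9     408     90     food               498
5      78     48    books               126
0      28     34    books                62
Taking the value at position 8, column 'stock_plus_price' gives 134.

134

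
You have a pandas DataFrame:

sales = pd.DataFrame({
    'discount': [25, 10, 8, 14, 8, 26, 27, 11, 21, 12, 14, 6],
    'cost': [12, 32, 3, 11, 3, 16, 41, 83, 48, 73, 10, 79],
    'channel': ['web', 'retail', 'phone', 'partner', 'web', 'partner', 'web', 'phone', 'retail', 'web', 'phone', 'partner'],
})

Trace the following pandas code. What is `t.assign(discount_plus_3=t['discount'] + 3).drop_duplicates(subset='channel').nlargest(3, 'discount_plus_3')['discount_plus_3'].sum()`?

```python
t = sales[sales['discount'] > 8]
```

59

filter rows where discount > 8:
    discount  cost  channel
0         25    12      web
1         10    32   retail
3         14    11  partner
5         26    16  partner
6         27    41      web
7         11    83    phone
8         21    48   retail
9         12    73      web
10        14    10    phone
add column discount_plus_3 = t['discount'] + 3:
    discount  cost  channel  discount_plus_3
0         25    12      web               28
1         10    32   retail               13
3         14    11  partner               17
5         26    16  partner               29
6         27    41      web               30
7         11    83    phone               14
8         21    48   retail               24
9         12    73      web               15
10        14    10    phone               17
drop duplicate channel (keep=first):
   discount  cost  channel  discount_plus_3
0        25    12      web               28
1        10    32   retail               13
3        14    11  partner               17
7        11    83    phone               14
take 3 rows with largest discount_plus_3:
   discount  cost  channel  discount_plus_3
0        25    12      web               28
3        14    11  partner               17
7        11    83    phone               14
Reading off the sum of column 'discount_plus_3', we get 59.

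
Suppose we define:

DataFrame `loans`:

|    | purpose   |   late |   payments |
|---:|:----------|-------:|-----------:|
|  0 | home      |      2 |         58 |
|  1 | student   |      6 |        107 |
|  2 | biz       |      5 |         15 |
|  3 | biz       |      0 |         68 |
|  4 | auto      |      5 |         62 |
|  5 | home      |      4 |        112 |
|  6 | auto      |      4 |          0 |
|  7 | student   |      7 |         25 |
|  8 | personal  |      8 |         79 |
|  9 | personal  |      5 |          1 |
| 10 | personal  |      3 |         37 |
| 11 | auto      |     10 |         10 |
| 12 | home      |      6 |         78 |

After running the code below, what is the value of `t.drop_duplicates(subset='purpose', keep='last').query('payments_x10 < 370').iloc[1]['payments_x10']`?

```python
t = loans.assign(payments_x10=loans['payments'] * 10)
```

100

add column payments_x10 = loans['payments'] * 10:
     purpose  late  payments  payments_x10
0       home     2        58           580
1    student     6       107          1070
2        biz     5        15           150
3        biz     0        68           680
4       auto     5        62           620
5       home     4       112          1120
6       auto     4         0             0
7    student     7        25           250
8   personal     8        79           790
9   personal     5         1            10
10  personal     3        37           370
11      auto    10        10           100
12      home     6        78           780
drop duplicate purpose (keep=last):
     purpose  late  payments  payments_x10
3        biz     0        68           680
7    student     7        25           250
10  personal     3        37           370
11      auto    10        10           100
12      home     6        78           780
filter rows where payments_x10 < 370:
    purpose  late  payments  payments_x10
7   student     7        25           250
11     auto    10        10           100
Hence 100.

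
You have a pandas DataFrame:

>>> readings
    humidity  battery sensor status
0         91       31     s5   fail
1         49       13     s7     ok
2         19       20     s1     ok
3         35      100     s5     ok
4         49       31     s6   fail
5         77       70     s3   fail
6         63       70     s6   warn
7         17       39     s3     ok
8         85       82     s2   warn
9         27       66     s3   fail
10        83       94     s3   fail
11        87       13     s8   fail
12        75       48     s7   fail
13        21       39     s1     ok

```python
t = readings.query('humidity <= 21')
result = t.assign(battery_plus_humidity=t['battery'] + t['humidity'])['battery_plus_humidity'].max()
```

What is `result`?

filter rows where humidity <= 21:
    humidity  battery sensor status
2         19       20     s1     ok
7         17       39     s3     ok
13        21       39     s1     ok
add column battery_plus_humidity = t['battery'] + t['humidity']:
    humidity  battery sensor status  battery_plus_humidity
2         19       20     s1     ok                     39
7         17       39     s3     ok                     56
13        21       39     s1     ok                     60

60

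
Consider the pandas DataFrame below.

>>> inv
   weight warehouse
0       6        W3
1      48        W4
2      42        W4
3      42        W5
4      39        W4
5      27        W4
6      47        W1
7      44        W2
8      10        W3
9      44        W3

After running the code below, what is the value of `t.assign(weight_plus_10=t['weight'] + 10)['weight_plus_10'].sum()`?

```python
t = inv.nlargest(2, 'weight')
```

take 2 rows with largest weight:
   weight warehouse
1      48        W4
6      47        W1
add column weight_plus_10 = t['weight'] + 10:
   weight warehouse  weight_plus_10
1      48        W4              58
6      47        W1              57

115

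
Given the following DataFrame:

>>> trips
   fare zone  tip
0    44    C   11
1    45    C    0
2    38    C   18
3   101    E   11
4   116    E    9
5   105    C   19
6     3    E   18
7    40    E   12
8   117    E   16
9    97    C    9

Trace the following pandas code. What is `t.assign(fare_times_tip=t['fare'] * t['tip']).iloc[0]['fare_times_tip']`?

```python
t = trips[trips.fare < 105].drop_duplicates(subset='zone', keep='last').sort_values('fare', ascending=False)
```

filter rows where fare < 105:
   fare zone  tip
0    44    C   11
1    45    C    0
2    38    C   18
3   101    E   11
6     3    E   18
7    40    E   12
9    97    C    9
drop duplicate zone (keep=last):
   fare zone  tip
7    40    E   12
9    97    C    9
sort by fare descending:
   fare zone  tip
9    97    C    9
7    40    E   12
add column fare_times_tip = t['fare'] * t['tip']:
   fare zone  tip  fare_times_tip
9    97    C    9             873
7    40    E   12             480
value at position 0, column 'fare_times_tip' → 873

873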